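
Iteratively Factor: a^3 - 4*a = (a - 2)*(a^2 + 2*a) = a*(a - 2)*(a + 2)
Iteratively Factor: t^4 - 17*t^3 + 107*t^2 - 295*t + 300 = (t - 4)*(t^3 - 13*t^2 + 55*t - 75) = (t - 5)*(t - 4)*(t^2 - 8*t + 15) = (t - 5)*(t - 4)*(t - 3)*(t - 5)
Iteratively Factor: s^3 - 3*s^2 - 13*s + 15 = (s - 1)*(s^2 - 2*s - 15) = (s - 5)*(s - 1)*(s + 3)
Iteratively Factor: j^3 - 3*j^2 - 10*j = (j - 5)*(j^2 + 2*j) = j*(j - 5)*(j + 2)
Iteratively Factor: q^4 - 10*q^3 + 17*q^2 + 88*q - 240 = (q + 3)*(q^3 - 13*q^2 + 56*q - 80) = (q - 4)*(q + 3)*(q^2 - 9*q + 20) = (q - 4)^2*(q + 3)*(q - 5)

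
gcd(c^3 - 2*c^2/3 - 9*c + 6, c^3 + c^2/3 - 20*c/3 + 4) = c^2 + 7*c/3 - 2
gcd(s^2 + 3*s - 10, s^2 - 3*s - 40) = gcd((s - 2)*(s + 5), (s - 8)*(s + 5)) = s + 5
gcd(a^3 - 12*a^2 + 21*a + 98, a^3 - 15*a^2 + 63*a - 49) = a^2 - 14*a + 49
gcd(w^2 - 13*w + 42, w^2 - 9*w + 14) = w - 7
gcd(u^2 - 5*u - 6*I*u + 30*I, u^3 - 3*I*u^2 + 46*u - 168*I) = u - 6*I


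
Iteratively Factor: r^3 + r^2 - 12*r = (r)*(r^2 + r - 12) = r*(r - 3)*(r + 4)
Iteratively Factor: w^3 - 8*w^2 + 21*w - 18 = (w - 3)*(w^2 - 5*w + 6) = (w - 3)*(w - 2)*(w - 3)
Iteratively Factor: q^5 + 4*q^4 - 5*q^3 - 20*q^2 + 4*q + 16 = (q + 1)*(q^4 + 3*q^3 - 8*q^2 - 12*q + 16) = (q + 1)*(q + 4)*(q^3 - q^2 - 4*q + 4) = (q + 1)*(q + 2)*(q + 4)*(q^2 - 3*q + 2) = (q - 1)*(q + 1)*(q + 2)*(q + 4)*(q - 2)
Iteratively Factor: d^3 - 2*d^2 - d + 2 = (d - 2)*(d^2 - 1) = (d - 2)*(d + 1)*(d - 1)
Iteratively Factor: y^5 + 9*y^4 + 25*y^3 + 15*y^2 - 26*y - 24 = (y + 2)*(y^4 + 7*y^3 + 11*y^2 - 7*y - 12) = (y + 2)*(y + 4)*(y^3 + 3*y^2 - y - 3) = (y + 1)*(y + 2)*(y + 4)*(y^2 + 2*y - 3) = (y + 1)*(y + 2)*(y + 3)*(y + 4)*(y - 1)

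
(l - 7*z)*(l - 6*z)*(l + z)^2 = l^4 - 11*l^3*z + 17*l^2*z^2 + 71*l*z^3 + 42*z^4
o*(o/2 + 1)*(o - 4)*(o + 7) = o^4/2 + 5*o^3/2 - 11*o^2 - 28*o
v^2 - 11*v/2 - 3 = (v - 6)*(v + 1/2)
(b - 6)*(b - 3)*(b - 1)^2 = b^4 - 11*b^3 + 37*b^2 - 45*b + 18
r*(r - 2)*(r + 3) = r^3 + r^2 - 6*r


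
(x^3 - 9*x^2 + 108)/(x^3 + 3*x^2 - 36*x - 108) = (x - 6)/(x + 6)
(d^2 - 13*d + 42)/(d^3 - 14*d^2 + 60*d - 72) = (d - 7)/(d^2 - 8*d + 12)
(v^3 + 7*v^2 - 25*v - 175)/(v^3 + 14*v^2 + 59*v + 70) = (v - 5)/(v + 2)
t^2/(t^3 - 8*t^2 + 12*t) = t/(t^2 - 8*t + 12)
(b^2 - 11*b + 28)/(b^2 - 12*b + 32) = (b - 7)/(b - 8)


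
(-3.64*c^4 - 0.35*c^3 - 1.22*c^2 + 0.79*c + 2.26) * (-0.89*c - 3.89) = 3.2396*c^5 + 14.4711*c^4 + 2.4473*c^3 + 4.0427*c^2 - 5.0845*c - 8.7914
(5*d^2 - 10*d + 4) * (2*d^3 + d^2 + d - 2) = 10*d^5 - 15*d^4 + 3*d^3 - 16*d^2 + 24*d - 8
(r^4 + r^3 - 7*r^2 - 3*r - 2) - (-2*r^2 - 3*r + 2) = r^4 + r^3 - 5*r^2 - 4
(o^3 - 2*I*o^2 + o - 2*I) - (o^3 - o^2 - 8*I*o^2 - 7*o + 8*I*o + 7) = o^2 + 6*I*o^2 + 8*o - 8*I*o - 7 - 2*I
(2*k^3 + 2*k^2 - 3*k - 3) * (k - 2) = 2*k^4 - 2*k^3 - 7*k^2 + 3*k + 6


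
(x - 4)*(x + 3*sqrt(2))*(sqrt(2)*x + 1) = sqrt(2)*x^3 - 4*sqrt(2)*x^2 + 7*x^2 - 28*x + 3*sqrt(2)*x - 12*sqrt(2)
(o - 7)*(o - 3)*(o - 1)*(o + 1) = o^4 - 10*o^3 + 20*o^2 + 10*o - 21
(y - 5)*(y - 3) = y^2 - 8*y + 15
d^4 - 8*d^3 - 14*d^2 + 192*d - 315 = (d - 7)*(d - 3)^2*(d + 5)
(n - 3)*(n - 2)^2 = n^3 - 7*n^2 + 16*n - 12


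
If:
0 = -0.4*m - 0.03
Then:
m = -0.08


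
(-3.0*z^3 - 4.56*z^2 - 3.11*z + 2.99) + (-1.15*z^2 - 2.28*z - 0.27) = -3.0*z^3 - 5.71*z^2 - 5.39*z + 2.72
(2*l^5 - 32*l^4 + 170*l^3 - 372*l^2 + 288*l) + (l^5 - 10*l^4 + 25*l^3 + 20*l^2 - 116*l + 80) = 3*l^5 - 42*l^4 + 195*l^3 - 352*l^2 + 172*l + 80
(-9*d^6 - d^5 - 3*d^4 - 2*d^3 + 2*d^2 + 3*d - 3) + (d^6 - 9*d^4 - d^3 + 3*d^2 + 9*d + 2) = -8*d^6 - d^5 - 12*d^4 - 3*d^3 + 5*d^2 + 12*d - 1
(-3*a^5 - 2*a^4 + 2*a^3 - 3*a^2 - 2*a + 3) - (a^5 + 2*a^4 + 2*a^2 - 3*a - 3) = -4*a^5 - 4*a^4 + 2*a^3 - 5*a^2 + a + 6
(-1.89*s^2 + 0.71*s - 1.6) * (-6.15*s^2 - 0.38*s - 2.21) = 11.6235*s^4 - 3.6483*s^3 + 13.7471*s^2 - 0.9611*s + 3.536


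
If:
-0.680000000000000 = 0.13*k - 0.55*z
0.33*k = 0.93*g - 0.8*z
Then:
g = 2.36145574855252*z - 1.8560794044665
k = 4.23076923076923*z - 5.23076923076923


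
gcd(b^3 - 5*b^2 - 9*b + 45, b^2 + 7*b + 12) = b + 3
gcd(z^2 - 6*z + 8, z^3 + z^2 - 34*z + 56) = z^2 - 6*z + 8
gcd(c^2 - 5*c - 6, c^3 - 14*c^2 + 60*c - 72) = c - 6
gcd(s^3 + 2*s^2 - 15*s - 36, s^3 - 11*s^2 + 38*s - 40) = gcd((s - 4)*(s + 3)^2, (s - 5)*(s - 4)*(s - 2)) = s - 4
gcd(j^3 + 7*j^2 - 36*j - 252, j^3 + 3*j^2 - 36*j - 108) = j^2 - 36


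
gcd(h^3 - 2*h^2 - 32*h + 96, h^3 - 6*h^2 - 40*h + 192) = h^2 + 2*h - 24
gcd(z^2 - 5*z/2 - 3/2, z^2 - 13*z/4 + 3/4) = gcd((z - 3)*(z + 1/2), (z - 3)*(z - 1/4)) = z - 3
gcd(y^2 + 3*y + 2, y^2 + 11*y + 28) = 1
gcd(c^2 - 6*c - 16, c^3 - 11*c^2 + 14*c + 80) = c^2 - 6*c - 16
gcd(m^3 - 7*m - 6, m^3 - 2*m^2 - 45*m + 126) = m - 3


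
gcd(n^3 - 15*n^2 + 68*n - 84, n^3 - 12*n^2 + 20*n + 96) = n - 6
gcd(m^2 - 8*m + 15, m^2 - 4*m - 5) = m - 5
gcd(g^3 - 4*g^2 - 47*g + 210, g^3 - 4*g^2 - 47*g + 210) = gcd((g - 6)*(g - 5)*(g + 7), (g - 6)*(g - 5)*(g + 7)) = g^3 - 4*g^2 - 47*g + 210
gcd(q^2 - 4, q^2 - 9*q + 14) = q - 2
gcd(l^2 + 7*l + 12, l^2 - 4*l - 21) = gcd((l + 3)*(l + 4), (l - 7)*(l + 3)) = l + 3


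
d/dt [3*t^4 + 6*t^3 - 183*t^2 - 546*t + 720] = 12*t^3 + 18*t^2 - 366*t - 546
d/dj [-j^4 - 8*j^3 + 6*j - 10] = -4*j^3 - 24*j^2 + 6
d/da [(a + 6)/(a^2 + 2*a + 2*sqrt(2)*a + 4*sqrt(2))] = (a^2 + 2*a + 2*sqrt(2)*a - 2*(a + 6)*(a + 1 + sqrt(2)) + 4*sqrt(2))/(a^2 + 2*a + 2*sqrt(2)*a + 4*sqrt(2))^2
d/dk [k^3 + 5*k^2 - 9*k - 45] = 3*k^2 + 10*k - 9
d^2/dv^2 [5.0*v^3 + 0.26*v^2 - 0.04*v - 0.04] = 30.0*v + 0.52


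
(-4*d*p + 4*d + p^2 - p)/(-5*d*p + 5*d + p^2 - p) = (-4*d + p)/(-5*d + p)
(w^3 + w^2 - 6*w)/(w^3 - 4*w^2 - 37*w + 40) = w*(w^2 + w - 6)/(w^3 - 4*w^2 - 37*w + 40)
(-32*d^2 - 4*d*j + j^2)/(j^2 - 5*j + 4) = (-32*d^2 - 4*d*j + j^2)/(j^2 - 5*j + 4)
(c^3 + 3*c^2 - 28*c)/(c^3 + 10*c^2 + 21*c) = (c - 4)/(c + 3)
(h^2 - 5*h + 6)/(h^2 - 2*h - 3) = (h - 2)/(h + 1)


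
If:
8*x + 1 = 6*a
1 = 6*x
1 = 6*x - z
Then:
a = 7/18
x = 1/6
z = 0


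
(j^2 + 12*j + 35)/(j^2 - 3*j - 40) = (j + 7)/(j - 8)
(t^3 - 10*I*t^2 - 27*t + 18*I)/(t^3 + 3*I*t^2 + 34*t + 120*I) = (t^2 - 4*I*t - 3)/(t^2 + 9*I*t - 20)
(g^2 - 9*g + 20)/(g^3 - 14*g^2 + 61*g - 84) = (g - 5)/(g^2 - 10*g + 21)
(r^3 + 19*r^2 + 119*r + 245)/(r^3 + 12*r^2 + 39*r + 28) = (r^2 + 12*r + 35)/(r^2 + 5*r + 4)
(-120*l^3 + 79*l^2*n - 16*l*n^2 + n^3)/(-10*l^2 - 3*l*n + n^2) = (24*l^2 - 11*l*n + n^2)/(2*l + n)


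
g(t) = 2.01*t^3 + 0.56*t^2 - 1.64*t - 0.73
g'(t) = 6.03*t^2 + 1.12*t - 1.64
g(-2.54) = -25.89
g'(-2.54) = 34.42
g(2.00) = 14.31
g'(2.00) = 24.72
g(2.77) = 41.74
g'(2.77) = 47.73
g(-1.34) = -2.36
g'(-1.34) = 7.69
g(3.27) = 70.18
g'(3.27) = 66.50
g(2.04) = 15.32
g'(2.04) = 25.74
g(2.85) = 45.67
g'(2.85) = 50.53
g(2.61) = 34.54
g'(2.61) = 42.36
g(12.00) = 3533.51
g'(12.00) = 880.12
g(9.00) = 1495.16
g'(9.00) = 496.87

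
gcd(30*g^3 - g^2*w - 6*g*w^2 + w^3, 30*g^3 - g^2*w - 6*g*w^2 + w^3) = 30*g^3 - g^2*w - 6*g*w^2 + w^3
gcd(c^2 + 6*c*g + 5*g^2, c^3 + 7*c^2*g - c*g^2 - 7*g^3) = c + g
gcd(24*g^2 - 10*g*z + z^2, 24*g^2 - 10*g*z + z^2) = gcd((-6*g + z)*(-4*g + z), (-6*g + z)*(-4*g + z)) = 24*g^2 - 10*g*z + z^2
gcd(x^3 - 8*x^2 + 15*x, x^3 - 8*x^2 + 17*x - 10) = x - 5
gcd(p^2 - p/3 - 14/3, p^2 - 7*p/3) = p - 7/3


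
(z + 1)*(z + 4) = z^2 + 5*z + 4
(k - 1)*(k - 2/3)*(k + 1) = k^3 - 2*k^2/3 - k + 2/3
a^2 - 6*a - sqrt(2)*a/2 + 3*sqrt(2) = (a - 6)*(a - sqrt(2)/2)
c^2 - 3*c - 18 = (c - 6)*(c + 3)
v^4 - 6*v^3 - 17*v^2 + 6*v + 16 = (v - 8)*(v - 1)*(v + 1)*(v + 2)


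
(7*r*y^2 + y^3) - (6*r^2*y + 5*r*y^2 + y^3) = -6*r^2*y + 2*r*y^2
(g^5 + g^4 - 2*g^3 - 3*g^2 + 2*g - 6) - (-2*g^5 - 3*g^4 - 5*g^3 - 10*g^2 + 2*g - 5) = 3*g^5 + 4*g^4 + 3*g^3 + 7*g^2 - 1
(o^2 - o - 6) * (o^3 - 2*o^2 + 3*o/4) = o^5 - 3*o^4 - 13*o^3/4 + 45*o^2/4 - 9*o/2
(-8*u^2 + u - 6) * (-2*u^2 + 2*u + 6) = 16*u^4 - 18*u^3 - 34*u^2 - 6*u - 36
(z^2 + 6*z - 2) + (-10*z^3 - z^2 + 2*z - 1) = -10*z^3 + 8*z - 3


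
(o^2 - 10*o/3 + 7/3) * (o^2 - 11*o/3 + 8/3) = o^4 - 7*o^3 + 155*o^2/9 - 157*o/9 + 56/9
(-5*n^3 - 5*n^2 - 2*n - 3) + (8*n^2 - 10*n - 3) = -5*n^3 + 3*n^2 - 12*n - 6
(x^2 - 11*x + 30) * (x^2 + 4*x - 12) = x^4 - 7*x^3 - 26*x^2 + 252*x - 360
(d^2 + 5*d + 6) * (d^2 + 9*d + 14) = d^4 + 14*d^3 + 65*d^2 + 124*d + 84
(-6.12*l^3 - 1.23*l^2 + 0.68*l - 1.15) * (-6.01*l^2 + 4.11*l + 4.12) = 36.7812*l^5 - 17.7609*l^4 - 34.3565*l^3 + 4.6387*l^2 - 1.9249*l - 4.738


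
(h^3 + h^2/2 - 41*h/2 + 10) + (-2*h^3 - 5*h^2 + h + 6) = -h^3 - 9*h^2/2 - 39*h/2 + 16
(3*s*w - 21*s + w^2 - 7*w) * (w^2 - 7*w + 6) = 3*s*w^3 - 42*s*w^2 + 165*s*w - 126*s + w^4 - 14*w^3 + 55*w^2 - 42*w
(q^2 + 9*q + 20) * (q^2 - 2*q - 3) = q^4 + 7*q^3 - q^2 - 67*q - 60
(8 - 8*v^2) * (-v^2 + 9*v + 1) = 8*v^4 - 72*v^3 - 16*v^2 + 72*v + 8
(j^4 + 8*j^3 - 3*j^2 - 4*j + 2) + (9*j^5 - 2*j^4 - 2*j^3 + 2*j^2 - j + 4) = 9*j^5 - j^4 + 6*j^3 - j^2 - 5*j + 6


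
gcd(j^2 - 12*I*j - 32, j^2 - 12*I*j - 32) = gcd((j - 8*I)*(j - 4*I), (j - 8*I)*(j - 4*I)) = j^2 - 12*I*j - 32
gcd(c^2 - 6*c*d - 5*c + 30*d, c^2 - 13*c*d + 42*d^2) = c - 6*d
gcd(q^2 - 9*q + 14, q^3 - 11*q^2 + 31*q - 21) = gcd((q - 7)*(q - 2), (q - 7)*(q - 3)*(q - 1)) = q - 7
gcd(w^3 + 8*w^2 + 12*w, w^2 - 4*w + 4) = 1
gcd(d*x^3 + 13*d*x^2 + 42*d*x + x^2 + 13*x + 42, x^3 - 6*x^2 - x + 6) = 1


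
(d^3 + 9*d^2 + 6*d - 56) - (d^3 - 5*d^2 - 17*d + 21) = 14*d^2 + 23*d - 77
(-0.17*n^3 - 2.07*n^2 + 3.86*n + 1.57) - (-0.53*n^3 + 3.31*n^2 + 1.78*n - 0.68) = 0.36*n^3 - 5.38*n^2 + 2.08*n + 2.25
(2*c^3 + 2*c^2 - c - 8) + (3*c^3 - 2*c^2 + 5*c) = 5*c^3 + 4*c - 8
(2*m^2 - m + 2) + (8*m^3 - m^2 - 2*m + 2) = 8*m^3 + m^2 - 3*m + 4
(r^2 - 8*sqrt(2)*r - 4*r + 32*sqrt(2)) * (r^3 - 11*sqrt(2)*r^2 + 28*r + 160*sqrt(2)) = r^5 - 19*sqrt(2)*r^4 - 4*r^4 + 76*sqrt(2)*r^3 + 204*r^3 - 816*r^2 - 64*sqrt(2)*r^2 - 2560*r + 256*sqrt(2)*r + 10240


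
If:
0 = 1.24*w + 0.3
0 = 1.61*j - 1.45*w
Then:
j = -0.22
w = -0.24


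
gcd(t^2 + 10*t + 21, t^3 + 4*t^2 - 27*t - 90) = t + 3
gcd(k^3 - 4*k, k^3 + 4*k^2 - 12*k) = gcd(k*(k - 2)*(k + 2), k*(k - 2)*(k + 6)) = k^2 - 2*k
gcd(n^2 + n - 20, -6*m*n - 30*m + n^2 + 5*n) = n + 5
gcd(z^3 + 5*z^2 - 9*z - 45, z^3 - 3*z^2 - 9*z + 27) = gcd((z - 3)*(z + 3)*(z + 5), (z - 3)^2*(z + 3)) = z^2 - 9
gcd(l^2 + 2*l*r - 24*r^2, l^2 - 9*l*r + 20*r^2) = -l + 4*r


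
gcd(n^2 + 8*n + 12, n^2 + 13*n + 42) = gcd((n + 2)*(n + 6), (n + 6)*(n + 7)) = n + 6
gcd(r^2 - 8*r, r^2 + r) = r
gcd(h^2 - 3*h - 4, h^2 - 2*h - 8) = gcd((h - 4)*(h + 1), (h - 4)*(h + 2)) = h - 4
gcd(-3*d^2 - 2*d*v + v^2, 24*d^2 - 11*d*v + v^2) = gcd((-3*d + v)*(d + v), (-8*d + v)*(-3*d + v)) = -3*d + v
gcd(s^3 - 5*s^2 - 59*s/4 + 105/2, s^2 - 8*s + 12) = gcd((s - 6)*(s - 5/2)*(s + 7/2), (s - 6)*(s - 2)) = s - 6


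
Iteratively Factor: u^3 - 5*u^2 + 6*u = (u)*(u^2 - 5*u + 6) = u*(u - 2)*(u - 3)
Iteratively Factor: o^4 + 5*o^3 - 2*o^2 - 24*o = (o)*(o^3 + 5*o^2 - 2*o - 24) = o*(o + 4)*(o^2 + o - 6) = o*(o + 3)*(o + 4)*(o - 2)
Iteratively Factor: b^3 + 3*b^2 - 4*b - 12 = (b + 2)*(b^2 + b - 6) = (b + 2)*(b + 3)*(b - 2)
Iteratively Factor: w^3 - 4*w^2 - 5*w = (w - 5)*(w^2 + w) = (w - 5)*(w + 1)*(w)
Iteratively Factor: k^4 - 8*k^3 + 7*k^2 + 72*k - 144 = (k - 3)*(k^3 - 5*k^2 - 8*k + 48) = (k - 4)*(k - 3)*(k^2 - k - 12) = (k - 4)^2*(k - 3)*(k + 3)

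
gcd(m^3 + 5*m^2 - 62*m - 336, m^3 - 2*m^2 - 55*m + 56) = m^2 - m - 56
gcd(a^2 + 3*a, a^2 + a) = a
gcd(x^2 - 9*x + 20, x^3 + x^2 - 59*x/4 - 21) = x - 4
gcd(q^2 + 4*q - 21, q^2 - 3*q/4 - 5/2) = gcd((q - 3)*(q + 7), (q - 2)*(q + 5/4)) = 1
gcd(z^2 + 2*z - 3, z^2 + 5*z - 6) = z - 1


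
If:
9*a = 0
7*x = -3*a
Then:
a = 0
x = 0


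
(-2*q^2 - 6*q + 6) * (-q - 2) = 2*q^3 + 10*q^2 + 6*q - 12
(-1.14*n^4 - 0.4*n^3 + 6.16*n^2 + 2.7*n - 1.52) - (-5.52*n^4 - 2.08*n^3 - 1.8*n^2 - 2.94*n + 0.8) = 4.38*n^4 + 1.68*n^3 + 7.96*n^2 + 5.64*n - 2.32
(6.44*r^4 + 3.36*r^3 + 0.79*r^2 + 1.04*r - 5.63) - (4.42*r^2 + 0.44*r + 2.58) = 6.44*r^4 + 3.36*r^3 - 3.63*r^2 + 0.6*r - 8.21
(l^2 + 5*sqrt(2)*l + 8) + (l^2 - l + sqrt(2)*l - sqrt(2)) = 2*l^2 - l + 6*sqrt(2)*l - sqrt(2) + 8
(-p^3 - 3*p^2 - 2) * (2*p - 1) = -2*p^4 - 5*p^3 + 3*p^2 - 4*p + 2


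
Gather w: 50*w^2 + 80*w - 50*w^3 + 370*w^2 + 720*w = -50*w^3 + 420*w^2 + 800*w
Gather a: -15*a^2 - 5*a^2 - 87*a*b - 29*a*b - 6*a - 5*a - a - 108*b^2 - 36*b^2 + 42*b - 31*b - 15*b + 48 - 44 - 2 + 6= -20*a^2 + a*(-116*b - 12) - 144*b^2 - 4*b + 8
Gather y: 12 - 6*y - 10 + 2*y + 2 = 4 - 4*y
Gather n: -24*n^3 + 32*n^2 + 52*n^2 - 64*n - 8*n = -24*n^3 + 84*n^2 - 72*n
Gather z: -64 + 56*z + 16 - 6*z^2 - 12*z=-6*z^2 + 44*z - 48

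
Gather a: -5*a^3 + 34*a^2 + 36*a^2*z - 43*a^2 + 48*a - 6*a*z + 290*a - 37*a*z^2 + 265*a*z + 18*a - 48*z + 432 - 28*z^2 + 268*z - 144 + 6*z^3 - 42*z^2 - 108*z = -5*a^3 + a^2*(36*z - 9) + a*(-37*z^2 + 259*z + 356) + 6*z^3 - 70*z^2 + 112*z + 288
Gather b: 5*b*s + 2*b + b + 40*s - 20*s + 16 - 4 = b*(5*s + 3) + 20*s + 12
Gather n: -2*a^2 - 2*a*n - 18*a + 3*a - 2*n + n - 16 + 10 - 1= -2*a^2 - 15*a + n*(-2*a - 1) - 7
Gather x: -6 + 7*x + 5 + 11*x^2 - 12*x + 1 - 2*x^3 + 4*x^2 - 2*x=-2*x^3 + 15*x^2 - 7*x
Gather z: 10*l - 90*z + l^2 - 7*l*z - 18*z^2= l^2 + 10*l - 18*z^2 + z*(-7*l - 90)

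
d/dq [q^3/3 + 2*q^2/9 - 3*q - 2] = q^2 + 4*q/9 - 3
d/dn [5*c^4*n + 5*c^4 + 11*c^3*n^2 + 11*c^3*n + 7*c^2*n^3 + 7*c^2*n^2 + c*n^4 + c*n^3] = c*(5*c^3 + 22*c^2*n + 11*c^2 + 21*c*n^2 + 14*c*n + 4*n^3 + 3*n^2)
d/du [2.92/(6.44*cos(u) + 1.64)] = 18.8048*sin(u)/(6.44*cos(u) + 1.64)^2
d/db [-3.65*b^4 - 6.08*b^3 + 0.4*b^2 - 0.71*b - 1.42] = -14.6*b^3 - 18.24*b^2 + 0.8*b - 0.71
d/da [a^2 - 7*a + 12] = 2*a - 7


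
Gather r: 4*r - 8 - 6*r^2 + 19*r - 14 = -6*r^2 + 23*r - 22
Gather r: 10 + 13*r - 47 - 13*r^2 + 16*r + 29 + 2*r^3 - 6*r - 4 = 2*r^3 - 13*r^2 + 23*r - 12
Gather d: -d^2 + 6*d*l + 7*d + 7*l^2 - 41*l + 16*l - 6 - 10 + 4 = -d^2 + d*(6*l + 7) + 7*l^2 - 25*l - 12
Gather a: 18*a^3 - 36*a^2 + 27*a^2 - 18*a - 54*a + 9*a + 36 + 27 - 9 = 18*a^3 - 9*a^2 - 63*a + 54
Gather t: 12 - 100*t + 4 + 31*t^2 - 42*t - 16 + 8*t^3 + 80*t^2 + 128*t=8*t^3 + 111*t^2 - 14*t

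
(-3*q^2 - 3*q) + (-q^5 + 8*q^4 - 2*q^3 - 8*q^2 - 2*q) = -q^5 + 8*q^4 - 2*q^3 - 11*q^2 - 5*q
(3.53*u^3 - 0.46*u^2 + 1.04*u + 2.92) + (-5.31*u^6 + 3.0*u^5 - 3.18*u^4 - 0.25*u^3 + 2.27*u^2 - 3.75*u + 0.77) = -5.31*u^6 + 3.0*u^5 - 3.18*u^4 + 3.28*u^3 + 1.81*u^2 - 2.71*u + 3.69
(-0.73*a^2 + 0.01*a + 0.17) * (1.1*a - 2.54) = -0.803*a^3 + 1.8652*a^2 + 0.1616*a - 0.4318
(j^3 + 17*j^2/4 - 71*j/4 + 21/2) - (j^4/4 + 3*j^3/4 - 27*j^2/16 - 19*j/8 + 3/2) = -j^4/4 + j^3/4 + 95*j^2/16 - 123*j/8 + 9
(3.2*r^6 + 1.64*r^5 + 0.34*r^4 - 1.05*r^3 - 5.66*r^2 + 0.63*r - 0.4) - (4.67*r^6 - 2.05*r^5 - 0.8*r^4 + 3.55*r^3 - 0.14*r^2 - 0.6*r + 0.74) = -1.47*r^6 + 3.69*r^5 + 1.14*r^4 - 4.6*r^3 - 5.52*r^2 + 1.23*r - 1.14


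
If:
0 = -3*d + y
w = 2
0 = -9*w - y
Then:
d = -6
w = 2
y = -18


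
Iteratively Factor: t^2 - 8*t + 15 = (t - 3)*(t - 5)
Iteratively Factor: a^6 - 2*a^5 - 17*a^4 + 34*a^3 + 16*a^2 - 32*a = (a + 1)*(a^5 - 3*a^4 - 14*a^3 + 48*a^2 - 32*a) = (a - 2)*(a + 1)*(a^4 - a^3 - 16*a^2 + 16*a) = a*(a - 2)*(a + 1)*(a^3 - a^2 - 16*a + 16) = a*(a - 4)*(a - 2)*(a + 1)*(a^2 + 3*a - 4) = a*(a - 4)*(a - 2)*(a + 1)*(a + 4)*(a - 1)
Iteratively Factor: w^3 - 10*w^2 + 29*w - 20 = (w - 5)*(w^2 - 5*w + 4) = (w - 5)*(w - 1)*(w - 4)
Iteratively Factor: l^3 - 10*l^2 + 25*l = (l)*(l^2 - 10*l + 25) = l*(l - 5)*(l - 5)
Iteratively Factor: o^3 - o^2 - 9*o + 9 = (o + 3)*(o^2 - 4*o + 3) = (o - 3)*(o + 3)*(o - 1)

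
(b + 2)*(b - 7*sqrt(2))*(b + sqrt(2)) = b^3 - 6*sqrt(2)*b^2 + 2*b^2 - 12*sqrt(2)*b - 14*b - 28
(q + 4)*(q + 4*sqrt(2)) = q^2 + 4*q + 4*sqrt(2)*q + 16*sqrt(2)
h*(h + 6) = h^2 + 6*h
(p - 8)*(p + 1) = p^2 - 7*p - 8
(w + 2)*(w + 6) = w^2 + 8*w + 12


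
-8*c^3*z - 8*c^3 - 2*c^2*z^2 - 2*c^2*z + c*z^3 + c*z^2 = (-4*c + z)*(2*c + z)*(c*z + c)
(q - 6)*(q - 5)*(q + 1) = q^3 - 10*q^2 + 19*q + 30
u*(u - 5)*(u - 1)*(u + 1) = u^4 - 5*u^3 - u^2 + 5*u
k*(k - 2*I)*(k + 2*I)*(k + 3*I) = k^4 + 3*I*k^3 + 4*k^2 + 12*I*k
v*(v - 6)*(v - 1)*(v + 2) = v^4 - 5*v^3 - 8*v^2 + 12*v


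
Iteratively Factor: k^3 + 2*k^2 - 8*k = (k)*(k^2 + 2*k - 8) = k*(k - 2)*(k + 4)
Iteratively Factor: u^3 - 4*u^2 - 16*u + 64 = (u + 4)*(u^2 - 8*u + 16) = (u - 4)*(u + 4)*(u - 4)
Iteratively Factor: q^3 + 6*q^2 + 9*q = (q)*(q^2 + 6*q + 9) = q*(q + 3)*(q + 3)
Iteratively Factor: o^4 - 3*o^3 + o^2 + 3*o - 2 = (o - 1)*(o^3 - 2*o^2 - o + 2) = (o - 1)*(o + 1)*(o^2 - 3*o + 2) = (o - 2)*(o - 1)*(o + 1)*(o - 1)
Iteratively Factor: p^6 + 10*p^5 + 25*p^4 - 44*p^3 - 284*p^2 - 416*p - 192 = (p + 1)*(p^5 + 9*p^4 + 16*p^3 - 60*p^2 - 224*p - 192) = (p - 3)*(p + 1)*(p^4 + 12*p^3 + 52*p^2 + 96*p + 64) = (p - 3)*(p + 1)*(p + 2)*(p^3 + 10*p^2 + 32*p + 32) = (p - 3)*(p + 1)*(p + 2)^2*(p^2 + 8*p + 16) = (p - 3)*(p + 1)*(p + 2)^2*(p + 4)*(p + 4)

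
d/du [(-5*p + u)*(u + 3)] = -5*p + 2*u + 3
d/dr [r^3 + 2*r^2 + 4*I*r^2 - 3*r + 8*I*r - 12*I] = 3*r^2 + r*(4 + 8*I) - 3 + 8*I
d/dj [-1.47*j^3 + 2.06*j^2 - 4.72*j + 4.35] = -4.41*j^2 + 4.12*j - 4.72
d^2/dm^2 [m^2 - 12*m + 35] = 2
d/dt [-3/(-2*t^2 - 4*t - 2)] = 3*(-t - 1)/(t^2 + 2*t + 1)^2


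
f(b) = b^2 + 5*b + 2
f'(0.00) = 5.00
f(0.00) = 2.00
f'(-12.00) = -19.00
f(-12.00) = 86.00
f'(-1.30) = 2.40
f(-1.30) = -2.81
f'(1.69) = 8.38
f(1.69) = 13.31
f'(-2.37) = 0.26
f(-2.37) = -4.23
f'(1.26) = 7.52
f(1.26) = 9.89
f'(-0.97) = 3.06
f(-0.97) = -1.91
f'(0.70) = 6.40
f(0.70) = 5.99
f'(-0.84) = 3.32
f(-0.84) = -1.49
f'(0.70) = 6.40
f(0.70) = 5.99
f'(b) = 2*b + 5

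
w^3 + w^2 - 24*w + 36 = (w - 3)*(w - 2)*(w + 6)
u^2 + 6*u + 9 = (u + 3)^2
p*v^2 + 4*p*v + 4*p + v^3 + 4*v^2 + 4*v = (p + v)*(v + 2)^2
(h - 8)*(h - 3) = h^2 - 11*h + 24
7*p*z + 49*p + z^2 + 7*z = (7*p + z)*(z + 7)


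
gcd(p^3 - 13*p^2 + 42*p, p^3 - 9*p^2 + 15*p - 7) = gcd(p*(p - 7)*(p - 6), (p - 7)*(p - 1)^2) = p - 7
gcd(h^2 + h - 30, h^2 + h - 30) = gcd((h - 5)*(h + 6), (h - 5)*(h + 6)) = h^2 + h - 30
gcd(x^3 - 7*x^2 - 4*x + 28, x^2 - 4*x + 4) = x - 2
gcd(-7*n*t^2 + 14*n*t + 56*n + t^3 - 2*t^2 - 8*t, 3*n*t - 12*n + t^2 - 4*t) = t - 4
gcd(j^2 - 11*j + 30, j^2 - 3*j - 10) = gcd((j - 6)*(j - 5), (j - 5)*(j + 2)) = j - 5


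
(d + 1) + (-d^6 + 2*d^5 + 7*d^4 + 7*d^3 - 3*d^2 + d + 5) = -d^6 + 2*d^5 + 7*d^4 + 7*d^3 - 3*d^2 + 2*d + 6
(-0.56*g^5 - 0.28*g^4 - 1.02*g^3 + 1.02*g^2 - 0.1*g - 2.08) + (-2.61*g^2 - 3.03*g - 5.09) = -0.56*g^5 - 0.28*g^4 - 1.02*g^3 - 1.59*g^2 - 3.13*g - 7.17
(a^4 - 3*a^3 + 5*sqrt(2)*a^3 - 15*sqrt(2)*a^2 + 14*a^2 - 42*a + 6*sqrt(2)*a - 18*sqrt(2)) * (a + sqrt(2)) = a^5 - 3*a^4 + 6*sqrt(2)*a^4 - 18*sqrt(2)*a^3 + 24*a^3 - 72*a^2 + 20*sqrt(2)*a^2 - 60*sqrt(2)*a + 12*a - 36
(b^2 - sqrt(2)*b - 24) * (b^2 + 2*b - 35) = b^4 - sqrt(2)*b^3 + 2*b^3 - 59*b^2 - 2*sqrt(2)*b^2 - 48*b + 35*sqrt(2)*b + 840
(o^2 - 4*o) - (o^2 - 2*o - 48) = 48 - 2*o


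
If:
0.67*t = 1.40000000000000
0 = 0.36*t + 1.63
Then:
No Solution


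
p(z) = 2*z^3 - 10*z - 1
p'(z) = 6*z^2 - 10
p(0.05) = -1.50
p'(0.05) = -9.98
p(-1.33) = 7.59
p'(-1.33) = 0.61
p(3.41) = 44.20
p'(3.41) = 59.77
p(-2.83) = -18.03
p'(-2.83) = 38.05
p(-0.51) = 3.83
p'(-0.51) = -8.44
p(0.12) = -2.20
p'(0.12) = -9.91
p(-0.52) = 3.92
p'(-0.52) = -8.38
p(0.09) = -1.90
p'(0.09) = -9.95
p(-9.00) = -1369.00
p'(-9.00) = 476.00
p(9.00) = 1367.00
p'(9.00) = 476.00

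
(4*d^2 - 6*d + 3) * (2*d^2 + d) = 8*d^4 - 8*d^3 + 3*d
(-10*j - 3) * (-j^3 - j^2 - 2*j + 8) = 10*j^4 + 13*j^3 + 23*j^2 - 74*j - 24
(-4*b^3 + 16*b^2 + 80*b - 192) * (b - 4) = -4*b^4 + 32*b^3 + 16*b^2 - 512*b + 768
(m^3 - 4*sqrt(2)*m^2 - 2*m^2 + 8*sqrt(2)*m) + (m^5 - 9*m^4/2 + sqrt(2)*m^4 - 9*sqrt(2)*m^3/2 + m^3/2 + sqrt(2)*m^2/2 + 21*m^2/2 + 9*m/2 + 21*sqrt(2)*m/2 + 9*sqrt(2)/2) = m^5 - 9*m^4/2 + sqrt(2)*m^4 - 9*sqrt(2)*m^3/2 + 3*m^3/2 - 7*sqrt(2)*m^2/2 + 17*m^2/2 + 9*m/2 + 37*sqrt(2)*m/2 + 9*sqrt(2)/2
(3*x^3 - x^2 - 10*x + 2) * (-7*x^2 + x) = -21*x^5 + 10*x^4 + 69*x^3 - 24*x^2 + 2*x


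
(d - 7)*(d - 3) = d^2 - 10*d + 21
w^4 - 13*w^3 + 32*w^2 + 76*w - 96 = (w - 8)*(w - 6)*(w - 1)*(w + 2)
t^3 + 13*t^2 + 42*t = t*(t + 6)*(t + 7)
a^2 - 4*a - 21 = (a - 7)*(a + 3)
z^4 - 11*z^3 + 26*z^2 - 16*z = z*(z - 8)*(z - 2)*(z - 1)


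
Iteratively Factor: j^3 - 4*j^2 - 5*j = (j)*(j^2 - 4*j - 5) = j*(j - 5)*(j + 1)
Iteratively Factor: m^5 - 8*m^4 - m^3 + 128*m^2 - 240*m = (m - 4)*(m^4 - 4*m^3 - 17*m^2 + 60*m) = (m - 4)*(m + 4)*(m^3 - 8*m^2 + 15*m) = (m - 5)*(m - 4)*(m + 4)*(m^2 - 3*m) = m*(m - 5)*(m - 4)*(m + 4)*(m - 3)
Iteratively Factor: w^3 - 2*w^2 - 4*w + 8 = (w - 2)*(w^2 - 4) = (w - 2)^2*(w + 2)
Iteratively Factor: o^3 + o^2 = (o + 1)*(o^2) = o*(o + 1)*(o)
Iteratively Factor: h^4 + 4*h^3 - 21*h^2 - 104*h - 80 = (h + 4)*(h^3 - 21*h - 20) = (h - 5)*(h + 4)*(h^2 + 5*h + 4) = (h - 5)*(h + 4)^2*(h + 1)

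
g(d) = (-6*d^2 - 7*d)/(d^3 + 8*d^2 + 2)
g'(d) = (-12*d - 7)/(d^3 + 8*d^2 + 2) + (-6*d^2 - 7*d)*(-3*d^2 - 16*d)/(d^3 + 8*d^2 + 2)^2 = (d^2*(3*d + 16)*(6*d + 7) - (12*d + 7)*(d^3 + 8*d^2 + 2))/(d^3 + 8*d^2 + 2)^2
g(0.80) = -1.24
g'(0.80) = 0.21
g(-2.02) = -0.39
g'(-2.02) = 0.36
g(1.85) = -0.94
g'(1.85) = 0.23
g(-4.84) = -1.40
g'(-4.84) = 0.54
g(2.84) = -0.76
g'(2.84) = 0.14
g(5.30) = -0.55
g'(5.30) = 0.06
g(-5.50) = -1.84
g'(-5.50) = 0.83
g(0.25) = -0.84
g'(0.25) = -2.57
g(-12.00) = 1.36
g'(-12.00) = 0.33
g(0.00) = 0.00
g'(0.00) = -3.50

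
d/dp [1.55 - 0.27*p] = -0.270000000000000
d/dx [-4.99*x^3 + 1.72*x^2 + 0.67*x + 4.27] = -14.97*x^2 + 3.44*x + 0.67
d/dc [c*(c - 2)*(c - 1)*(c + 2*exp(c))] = 2*c^3*exp(c) + 4*c^3 - 9*c^2 - 8*c*exp(c) + 4*c + 4*exp(c)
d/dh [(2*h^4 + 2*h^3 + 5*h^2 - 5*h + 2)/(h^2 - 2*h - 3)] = (4*h^5 - 10*h^4 - 32*h^3 - 23*h^2 - 34*h + 19)/(h^4 - 4*h^3 - 2*h^2 + 12*h + 9)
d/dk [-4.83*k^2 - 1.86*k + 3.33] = -9.66*k - 1.86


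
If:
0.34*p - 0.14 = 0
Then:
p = 0.41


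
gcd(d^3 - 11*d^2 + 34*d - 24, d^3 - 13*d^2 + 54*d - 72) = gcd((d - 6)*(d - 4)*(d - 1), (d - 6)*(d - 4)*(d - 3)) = d^2 - 10*d + 24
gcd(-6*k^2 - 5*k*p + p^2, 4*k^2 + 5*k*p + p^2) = k + p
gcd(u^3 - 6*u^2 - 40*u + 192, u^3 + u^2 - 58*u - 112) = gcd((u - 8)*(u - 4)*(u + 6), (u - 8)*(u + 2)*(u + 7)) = u - 8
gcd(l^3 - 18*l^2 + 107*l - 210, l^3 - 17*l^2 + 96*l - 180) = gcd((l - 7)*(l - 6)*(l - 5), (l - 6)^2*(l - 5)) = l^2 - 11*l + 30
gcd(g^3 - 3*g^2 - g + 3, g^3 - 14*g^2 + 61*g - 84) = g - 3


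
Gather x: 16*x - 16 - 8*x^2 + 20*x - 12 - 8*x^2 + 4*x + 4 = -16*x^2 + 40*x - 24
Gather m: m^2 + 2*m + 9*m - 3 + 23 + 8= m^2 + 11*m + 28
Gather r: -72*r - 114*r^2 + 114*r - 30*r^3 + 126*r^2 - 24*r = -30*r^3 + 12*r^2 + 18*r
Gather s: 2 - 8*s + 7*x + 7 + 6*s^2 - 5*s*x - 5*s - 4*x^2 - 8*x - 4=6*s^2 + s*(-5*x - 13) - 4*x^2 - x + 5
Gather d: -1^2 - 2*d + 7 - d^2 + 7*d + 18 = -d^2 + 5*d + 24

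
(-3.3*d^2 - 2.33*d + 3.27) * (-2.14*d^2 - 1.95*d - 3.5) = 7.062*d^4 + 11.4212*d^3 + 9.0957*d^2 + 1.7785*d - 11.445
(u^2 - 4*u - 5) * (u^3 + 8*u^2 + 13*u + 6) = u^5 + 4*u^4 - 24*u^3 - 86*u^2 - 89*u - 30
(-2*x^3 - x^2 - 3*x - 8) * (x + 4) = -2*x^4 - 9*x^3 - 7*x^2 - 20*x - 32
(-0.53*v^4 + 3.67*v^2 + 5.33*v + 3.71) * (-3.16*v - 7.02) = 1.6748*v^5 + 3.7206*v^4 - 11.5972*v^3 - 42.6062*v^2 - 49.1402*v - 26.0442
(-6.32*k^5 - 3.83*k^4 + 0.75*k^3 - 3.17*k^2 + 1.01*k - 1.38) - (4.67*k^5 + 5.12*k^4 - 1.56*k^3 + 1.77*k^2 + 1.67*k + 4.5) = -10.99*k^5 - 8.95*k^4 + 2.31*k^3 - 4.94*k^2 - 0.66*k - 5.88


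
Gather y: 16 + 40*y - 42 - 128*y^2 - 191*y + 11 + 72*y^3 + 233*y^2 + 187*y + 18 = 72*y^3 + 105*y^2 + 36*y + 3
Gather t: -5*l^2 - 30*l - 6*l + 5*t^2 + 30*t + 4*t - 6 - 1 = -5*l^2 - 36*l + 5*t^2 + 34*t - 7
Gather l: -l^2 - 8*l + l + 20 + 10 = -l^2 - 7*l + 30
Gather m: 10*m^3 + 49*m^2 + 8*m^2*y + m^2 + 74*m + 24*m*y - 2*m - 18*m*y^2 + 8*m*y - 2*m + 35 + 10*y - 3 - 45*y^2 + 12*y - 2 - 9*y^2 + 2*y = 10*m^3 + m^2*(8*y + 50) + m*(-18*y^2 + 32*y + 70) - 54*y^2 + 24*y + 30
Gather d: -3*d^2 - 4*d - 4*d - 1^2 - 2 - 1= -3*d^2 - 8*d - 4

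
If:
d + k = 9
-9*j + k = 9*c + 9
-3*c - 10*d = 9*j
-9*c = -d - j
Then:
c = 0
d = 0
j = 0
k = 9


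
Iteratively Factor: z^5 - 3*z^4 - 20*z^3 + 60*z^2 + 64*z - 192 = (z + 4)*(z^4 - 7*z^3 + 8*z^2 + 28*z - 48) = (z - 2)*(z + 4)*(z^3 - 5*z^2 - 2*z + 24) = (z - 3)*(z - 2)*(z + 4)*(z^2 - 2*z - 8) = (z - 4)*(z - 3)*(z - 2)*(z + 4)*(z + 2)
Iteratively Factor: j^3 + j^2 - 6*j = (j)*(j^2 + j - 6) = j*(j - 2)*(j + 3)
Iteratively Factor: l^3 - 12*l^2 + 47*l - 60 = (l - 4)*(l^2 - 8*l + 15) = (l - 5)*(l - 4)*(l - 3)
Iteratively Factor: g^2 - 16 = (g - 4)*(g + 4)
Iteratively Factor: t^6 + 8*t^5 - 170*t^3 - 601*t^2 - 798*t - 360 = (t - 5)*(t^5 + 13*t^4 + 65*t^3 + 155*t^2 + 174*t + 72) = (t - 5)*(t + 3)*(t^4 + 10*t^3 + 35*t^2 + 50*t + 24) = (t - 5)*(t + 3)*(t + 4)*(t^3 + 6*t^2 + 11*t + 6) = (t - 5)*(t + 2)*(t + 3)*(t + 4)*(t^2 + 4*t + 3) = (t - 5)*(t + 1)*(t + 2)*(t + 3)*(t + 4)*(t + 3)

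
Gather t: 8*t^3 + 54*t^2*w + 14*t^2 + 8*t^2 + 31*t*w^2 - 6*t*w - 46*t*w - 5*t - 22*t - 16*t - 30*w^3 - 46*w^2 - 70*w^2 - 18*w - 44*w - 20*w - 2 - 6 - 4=8*t^3 + t^2*(54*w + 22) + t*(31*w^2 - 52*w - 43) - 30*w^3 - 116*w^2 - 82*w - 12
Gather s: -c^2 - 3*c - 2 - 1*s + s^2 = -c^2 - 3*c + s^2 - s - 2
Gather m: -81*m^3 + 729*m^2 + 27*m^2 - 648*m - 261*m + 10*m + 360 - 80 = -81*m^3 + 756*m^2 - 899*m + 280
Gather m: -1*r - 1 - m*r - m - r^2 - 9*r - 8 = m*(-r - 1) - r^2 - 10*r - 9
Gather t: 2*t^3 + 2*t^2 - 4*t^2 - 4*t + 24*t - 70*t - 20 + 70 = 2*t^3 - 2*t^2 - 50*t + 50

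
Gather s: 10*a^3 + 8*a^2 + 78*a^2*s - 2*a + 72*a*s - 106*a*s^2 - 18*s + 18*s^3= 10*a^3 + 8*a^2 - 106*a*s^2 - 2*a + 18*s^3 + s*(78*a^2 + 72*a - 18)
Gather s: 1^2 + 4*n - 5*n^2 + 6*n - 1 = -5*n^2 + 10*n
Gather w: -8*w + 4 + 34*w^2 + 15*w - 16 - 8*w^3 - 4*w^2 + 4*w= -8*w^3 + 30*w^2 + 11*w - 12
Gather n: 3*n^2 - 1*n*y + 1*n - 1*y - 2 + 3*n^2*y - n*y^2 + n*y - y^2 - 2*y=n^2*(3*y + 3) + n*(1 - y^2) - y^2 - 3*y - 2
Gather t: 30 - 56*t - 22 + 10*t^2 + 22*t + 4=10*t^2 - 34*t + 12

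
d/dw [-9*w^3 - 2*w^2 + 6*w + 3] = -27*w^2 - 4*w + 6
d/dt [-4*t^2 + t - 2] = 1 - 8*t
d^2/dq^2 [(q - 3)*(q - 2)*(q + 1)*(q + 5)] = 12*q^2 + 6*q - 38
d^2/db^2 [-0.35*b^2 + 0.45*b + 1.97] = -0.700000000000000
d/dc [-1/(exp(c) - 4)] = exp(c)/(exp(c) - 4)^2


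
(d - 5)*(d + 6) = d^2 + d - 30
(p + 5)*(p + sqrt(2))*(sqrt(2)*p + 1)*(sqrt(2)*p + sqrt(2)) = 2*p^4 + 3*sqrt(2)*p^3 + 12*p^3 + 12*p^2 + 18*sqrt(2)*p^2 + 12*p + 15*sqrt(2)*p + 10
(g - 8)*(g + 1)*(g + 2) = g^3 - 5*g^2 - 22*g - 16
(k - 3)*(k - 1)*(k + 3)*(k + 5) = k^4 + 4*k^3 - 14*k^2 - 36*k + 45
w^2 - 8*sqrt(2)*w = w*(w - 8*sqrt(2))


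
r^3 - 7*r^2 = r^2*(r - 7)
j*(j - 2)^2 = j^3 - 4*j^2 + 4*j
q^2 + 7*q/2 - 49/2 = (q - 7/2)*(q + 7)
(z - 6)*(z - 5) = z^2 - 11*z + 30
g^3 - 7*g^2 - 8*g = g*(g - 8)*(g + 1)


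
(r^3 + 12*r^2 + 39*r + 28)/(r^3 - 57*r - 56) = (r + 4)/(r - 8)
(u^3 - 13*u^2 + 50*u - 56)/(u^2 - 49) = (u^2 - 6*u + 8)/(u + 7)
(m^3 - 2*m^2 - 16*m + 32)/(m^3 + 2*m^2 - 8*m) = (m - 4)/m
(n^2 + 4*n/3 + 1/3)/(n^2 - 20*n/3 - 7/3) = (n + 1)/(n - 7)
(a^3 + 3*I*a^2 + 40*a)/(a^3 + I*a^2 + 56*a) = (a - 5*I)/(a - 7*I)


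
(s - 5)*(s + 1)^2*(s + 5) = s^4 + 2*s^3 - 24*s^2 - 50*s - 25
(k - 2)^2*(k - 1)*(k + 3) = k^4 - 2*k^3 - 7*k^2 + 20*k - 12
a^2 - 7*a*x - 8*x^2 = (a - 8*x)*(a + x)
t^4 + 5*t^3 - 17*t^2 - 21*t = t*(t - 3)*(t + 1)*(t + 7)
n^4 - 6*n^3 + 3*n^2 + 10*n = n*(n - 5)*(n - 2)*(n + 1)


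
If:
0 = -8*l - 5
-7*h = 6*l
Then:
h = 15/28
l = -5/8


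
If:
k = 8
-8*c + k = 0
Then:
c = 1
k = 8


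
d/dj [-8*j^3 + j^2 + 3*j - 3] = -24*j^2 + 2*j + 3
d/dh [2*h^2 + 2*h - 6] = 4*h + 2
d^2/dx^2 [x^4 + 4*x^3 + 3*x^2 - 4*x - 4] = 12*x^2 + 24*x + 6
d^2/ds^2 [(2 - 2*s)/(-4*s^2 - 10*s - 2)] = 2*((s - 1)*(4*s + 5)^2 - 3*(2*s + 1)*(2*s^2 + 5*s + 1))/(2*s^2 + 5*s + 1)^3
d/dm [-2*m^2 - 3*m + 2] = -4*m - 3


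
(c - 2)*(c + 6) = c^2 + 4*c - 12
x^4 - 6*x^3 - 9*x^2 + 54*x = x*(x - 6)*(x - 3)*(x + 3)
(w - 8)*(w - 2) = w^2 - 10*w + 16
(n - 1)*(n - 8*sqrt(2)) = n^2 - 8*sqrt(2)*n - n + 8*sqrt(2)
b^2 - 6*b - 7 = (b - 7)*(b + 1)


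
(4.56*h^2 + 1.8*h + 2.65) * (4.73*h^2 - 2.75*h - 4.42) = 21.5688*h^4 - 4.026*h^3 - 12.5707*h^2 - 15.2435*h - 11.713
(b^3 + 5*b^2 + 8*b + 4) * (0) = 0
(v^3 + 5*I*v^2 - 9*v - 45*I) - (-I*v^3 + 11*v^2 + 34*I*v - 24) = v^3 + I*v^3 - 11*v^2 + 5*I*v^2 - 9*v - 34*I*v + 24 - 45*I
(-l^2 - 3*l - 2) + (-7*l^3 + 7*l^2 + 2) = -7*l^3 + 6*l^2 - 3*l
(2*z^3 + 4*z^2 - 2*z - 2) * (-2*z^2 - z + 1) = -4*z^5 - 10*z^4 + 2*z^3 + 10*z^2 - 2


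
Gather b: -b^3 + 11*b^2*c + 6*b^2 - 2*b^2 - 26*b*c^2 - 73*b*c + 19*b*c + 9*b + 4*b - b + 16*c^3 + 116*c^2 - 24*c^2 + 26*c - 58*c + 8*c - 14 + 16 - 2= -b^3 + b^2*(11*c + 4) + b*(-26*c^2 - 54*c + 12) + 16*c^3 + 92*c^2 - 24*c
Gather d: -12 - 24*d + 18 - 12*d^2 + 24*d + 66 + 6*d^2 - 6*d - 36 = -6*d^2 - 6*d + 36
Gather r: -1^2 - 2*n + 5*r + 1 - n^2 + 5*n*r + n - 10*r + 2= -n^2 - n + r*(5*n - 5) + 2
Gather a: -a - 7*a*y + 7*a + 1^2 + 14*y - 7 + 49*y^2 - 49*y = a*(6 - 7*y) + 49*y^2 - 35*y - 6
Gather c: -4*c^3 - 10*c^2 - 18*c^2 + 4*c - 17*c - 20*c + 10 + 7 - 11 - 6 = -4*c^3 - 28*c^2 - 33*c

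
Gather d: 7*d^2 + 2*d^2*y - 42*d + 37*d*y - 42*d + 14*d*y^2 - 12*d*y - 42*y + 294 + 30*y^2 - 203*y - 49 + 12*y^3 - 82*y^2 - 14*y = d^2*(2*y + 7) + d*(14*y^2 + 25*y - 84) + 12*y^3 - 52*y^2 - 259*y + 245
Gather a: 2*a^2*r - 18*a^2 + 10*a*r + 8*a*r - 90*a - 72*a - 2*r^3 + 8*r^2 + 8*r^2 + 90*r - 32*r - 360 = a^2*(2*r - 18) + a*(18*r - 162) - 2*r^3 + 16*r^2 + 58*r - 360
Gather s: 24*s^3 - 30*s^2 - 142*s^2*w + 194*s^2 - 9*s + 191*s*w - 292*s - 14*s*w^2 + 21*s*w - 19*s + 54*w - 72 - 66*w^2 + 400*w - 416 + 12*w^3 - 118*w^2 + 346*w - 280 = 24*s^3 + s^2*(164 - 142*w) + s*(-14*w^2 + 212*w - 320) + 12*w^3 - 184*w^2 + 800*w - 768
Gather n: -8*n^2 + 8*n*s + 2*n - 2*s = -8*n^2 + n*(8*s + 2) - 2*s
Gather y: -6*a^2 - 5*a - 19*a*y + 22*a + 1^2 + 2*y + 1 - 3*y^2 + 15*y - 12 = -6*a^2 + 17*a - 3*y^2 + y*(17 - 19*a) - 10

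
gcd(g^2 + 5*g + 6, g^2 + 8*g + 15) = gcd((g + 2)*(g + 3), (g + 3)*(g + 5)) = g + 3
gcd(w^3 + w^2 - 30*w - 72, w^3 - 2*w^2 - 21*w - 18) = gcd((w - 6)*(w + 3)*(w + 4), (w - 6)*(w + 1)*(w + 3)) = w^2 - 3*w - 18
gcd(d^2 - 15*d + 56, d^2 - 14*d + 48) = d - 8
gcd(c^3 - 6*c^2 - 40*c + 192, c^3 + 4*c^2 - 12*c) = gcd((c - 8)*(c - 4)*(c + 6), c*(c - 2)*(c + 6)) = c + 6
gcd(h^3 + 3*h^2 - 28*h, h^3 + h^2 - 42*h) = h^2 + 7*h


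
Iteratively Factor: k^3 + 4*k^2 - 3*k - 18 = (k + 3)*(k^2 + k - 6) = (k - 2)*(k + 3)*(k + 3)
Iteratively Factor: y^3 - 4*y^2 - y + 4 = (y + 1)*(y^2 - 5*y + 4) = (y - 4)*(y + 1)*(y - 1)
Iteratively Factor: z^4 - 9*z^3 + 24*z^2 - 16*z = (z - 1)*(z^3 - 8*z^2 + 16*z) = (z - 4)*(z - 1)*(z^2 - 4*z) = z*(z - 4)*(z - 1)*(z - 4)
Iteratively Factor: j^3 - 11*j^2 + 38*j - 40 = (j - 2)*(j^2 - 9*j + 20) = (j - 5)*(j - 2)*(j - 4)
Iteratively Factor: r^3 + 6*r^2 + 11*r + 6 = (r + 1)*(r^2 + 5*r + 6) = (r + 1)*(r + 3)*(r + 2)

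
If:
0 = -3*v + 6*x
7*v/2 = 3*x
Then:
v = 0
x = 0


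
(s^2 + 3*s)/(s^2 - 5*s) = (s + 3)/(s - 5)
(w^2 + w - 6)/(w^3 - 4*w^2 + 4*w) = (w + 3)/(w*(w - 2))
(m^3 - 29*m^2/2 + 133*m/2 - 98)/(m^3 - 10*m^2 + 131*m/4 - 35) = 2*(m - 7)/(2*m - 5)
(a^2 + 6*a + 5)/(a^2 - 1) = (a + 5)/(a - 1)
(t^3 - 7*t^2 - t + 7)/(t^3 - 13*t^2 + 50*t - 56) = (t^2 - 1)/(t^2 - 6*t + 8)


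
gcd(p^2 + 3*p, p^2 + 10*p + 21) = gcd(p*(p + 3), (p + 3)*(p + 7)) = p + 3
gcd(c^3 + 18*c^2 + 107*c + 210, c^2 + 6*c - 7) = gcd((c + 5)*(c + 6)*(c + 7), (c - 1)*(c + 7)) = c + 7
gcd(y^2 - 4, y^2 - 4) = y^2 - 4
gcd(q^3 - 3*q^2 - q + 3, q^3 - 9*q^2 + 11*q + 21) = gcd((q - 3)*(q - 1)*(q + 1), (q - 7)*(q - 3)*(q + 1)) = q^2 - 2*q - 3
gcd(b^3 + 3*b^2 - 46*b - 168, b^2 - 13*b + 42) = b - 7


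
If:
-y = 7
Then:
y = -7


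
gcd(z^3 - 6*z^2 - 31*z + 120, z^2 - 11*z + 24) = z^2 - 11*z + 24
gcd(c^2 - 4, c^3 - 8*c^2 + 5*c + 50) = c + 2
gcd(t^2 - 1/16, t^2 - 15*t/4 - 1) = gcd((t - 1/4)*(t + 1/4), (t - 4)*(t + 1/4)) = t + 1/4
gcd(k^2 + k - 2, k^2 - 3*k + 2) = k - 1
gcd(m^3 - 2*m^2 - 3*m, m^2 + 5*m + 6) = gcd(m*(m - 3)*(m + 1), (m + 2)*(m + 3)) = 1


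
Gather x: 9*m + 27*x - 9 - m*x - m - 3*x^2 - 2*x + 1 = 8*m - 3*x^2 + x*(25 - m) - 8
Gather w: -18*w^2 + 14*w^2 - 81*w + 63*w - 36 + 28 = -4*w^2 - 18*w - 8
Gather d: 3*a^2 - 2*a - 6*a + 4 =3*a^2 - 8*a + 4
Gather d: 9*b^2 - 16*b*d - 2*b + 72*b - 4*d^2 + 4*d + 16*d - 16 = 9*b^2 + 70*b - 4*d^2 + d*(20 - 16*b) - 16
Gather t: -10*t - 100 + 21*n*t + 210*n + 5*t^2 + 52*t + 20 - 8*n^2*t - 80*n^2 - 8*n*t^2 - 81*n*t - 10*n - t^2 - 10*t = -80*n^2 + 200*n + t^2*(4 - 8*n) + t*(-8*n^2 - 60*n + 32) - 80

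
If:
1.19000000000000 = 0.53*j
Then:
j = 2.25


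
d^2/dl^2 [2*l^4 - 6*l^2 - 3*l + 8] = 24*l^2 - 12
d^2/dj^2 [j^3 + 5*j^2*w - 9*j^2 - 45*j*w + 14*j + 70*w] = 6*j + 10*w - 18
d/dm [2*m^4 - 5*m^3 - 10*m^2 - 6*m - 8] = 8*m^3 - 15*m^2 - 20*m - 6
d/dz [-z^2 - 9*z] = -2*z - 9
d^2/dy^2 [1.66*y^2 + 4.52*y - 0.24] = 3.32000000000000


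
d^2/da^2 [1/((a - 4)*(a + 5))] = 2*((a - 4)^2 + (a - 4)*(a + 5) + (a + 5)^2)/((a - 4)^3*(a + 5)^3)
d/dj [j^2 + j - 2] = 2*j + 1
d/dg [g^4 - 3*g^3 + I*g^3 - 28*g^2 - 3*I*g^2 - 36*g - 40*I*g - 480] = 4*g^3 + g^2*(-9 + 3*I) + g*(-56 - 6*I) - 36 - 40*I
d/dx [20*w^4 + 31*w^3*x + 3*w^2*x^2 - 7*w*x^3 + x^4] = 31*w^3 + 6*w^2*x - 21*w*x^2 + 4*x^3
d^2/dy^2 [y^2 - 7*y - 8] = 2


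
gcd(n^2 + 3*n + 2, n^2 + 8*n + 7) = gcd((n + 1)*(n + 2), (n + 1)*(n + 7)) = n + 1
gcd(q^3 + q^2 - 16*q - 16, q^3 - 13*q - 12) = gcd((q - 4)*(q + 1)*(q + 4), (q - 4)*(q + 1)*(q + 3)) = q^2 - 3*q - 4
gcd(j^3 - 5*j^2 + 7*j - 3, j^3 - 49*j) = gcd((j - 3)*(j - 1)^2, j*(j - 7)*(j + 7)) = 1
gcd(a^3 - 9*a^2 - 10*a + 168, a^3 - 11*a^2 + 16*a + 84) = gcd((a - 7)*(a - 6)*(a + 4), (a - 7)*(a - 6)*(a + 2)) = a^2 - 13*a + 42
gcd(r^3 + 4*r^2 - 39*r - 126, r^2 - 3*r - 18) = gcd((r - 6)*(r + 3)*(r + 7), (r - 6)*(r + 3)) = r^2 - 3*r - 18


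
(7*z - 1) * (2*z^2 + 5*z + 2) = 14*z^3 + 33*z^2 + 9*z - 2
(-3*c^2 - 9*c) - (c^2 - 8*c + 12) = -4*c^2 - c - 12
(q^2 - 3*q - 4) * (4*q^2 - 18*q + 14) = 4*q^4 - 30*q^3 + 52*q^2 + 30*q - 56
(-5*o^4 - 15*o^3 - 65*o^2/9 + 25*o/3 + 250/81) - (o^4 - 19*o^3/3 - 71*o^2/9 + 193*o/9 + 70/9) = -6*o^4 - 26*o^3/3 + 2*o^2/3 - 118*o/9 - 380/81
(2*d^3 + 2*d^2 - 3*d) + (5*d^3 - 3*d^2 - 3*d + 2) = 7*d^3 - d^2 - 6*d + 2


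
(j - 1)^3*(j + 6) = j^4 + 3*j^3 - 15*j^2 + 17*j - 6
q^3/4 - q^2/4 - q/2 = q*(q/4 + 1/4)*(q - 2)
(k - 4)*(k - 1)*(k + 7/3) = k^3 - 8*k^2/3 - 23*k/3 + 28/3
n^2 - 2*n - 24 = (n - 6)*(n + 4)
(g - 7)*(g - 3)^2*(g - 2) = g^4 - 15*g^3 + 77*g^2 - 165*g + 126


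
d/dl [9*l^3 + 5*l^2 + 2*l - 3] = 27*l^2 + 10*l + 2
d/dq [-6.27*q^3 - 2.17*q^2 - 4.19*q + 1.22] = -18.81*q^2 - 4.34*q - 4.19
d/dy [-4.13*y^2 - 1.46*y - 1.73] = -8.26*y - 1.46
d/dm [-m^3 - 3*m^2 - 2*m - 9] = -3*m^2 - 6*m - 2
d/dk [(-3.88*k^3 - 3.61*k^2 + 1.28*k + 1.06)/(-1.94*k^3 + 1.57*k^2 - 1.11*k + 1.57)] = (-13.095*k^4 + 13.58*k^3 - 10.1081*k^2 - 14.6638*k + 3.1862)/(3.7636*k^6 - 6.0916*k^5 + 6.7717*k^4 - 9.577*k^3 + 6.1619*k^2 - 3.4854*k + 2.4649)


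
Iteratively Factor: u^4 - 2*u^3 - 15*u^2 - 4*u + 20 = (u + 2)*(u^3 - 4*u^2 - 7*u + 10) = (u - 5)*(u + 2)*(u^2 + u - 2) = (u - 5)*(u - 1)*(u + 2)*(u + 2)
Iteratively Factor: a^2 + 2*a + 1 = (a + 1)*(a + 1)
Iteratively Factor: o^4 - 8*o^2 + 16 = (o + 2)*(o^3 - 2*o^2 - 4*o + 8) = (o - 2)*(o + 2)*(o^2 - 4) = (o - 2)*(o + 2)^2*(o - 2)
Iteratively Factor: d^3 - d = (d - 1)*(d^2 + d) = d*(d - 1)*(d + 1)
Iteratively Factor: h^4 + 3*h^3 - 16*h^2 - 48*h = (h - 4)*(h^3 + 7*h^2 + 12*h) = h*(h - 4)*(h^2 + 7*h + 12) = h*(h - 4)*(h + 4)*(h + 3)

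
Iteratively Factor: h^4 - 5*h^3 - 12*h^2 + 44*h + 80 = (h + 2)*(h^3 - 7*h^2 + 2*h + 40) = (h - 4)*(h + 2)*(h^2 - 3*h - 10) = (h - 4)*(h + 2)^2*(h - 5)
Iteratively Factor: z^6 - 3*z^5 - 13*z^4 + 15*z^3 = (z - 5)*(z^5 + 2*z^4 - 3*z^3) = z*(z - 5)*(z^4 + 2*z^3 - 3*z^2) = z^2*(z - 5)*(z^3 + 2*z^2 - 3*z) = z^2*(z - 5)*(z - 1)*(z^2 + 3*z) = z^3*(z - 5)*(z - 1)*(z + 3)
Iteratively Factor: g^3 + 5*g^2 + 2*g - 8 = (g - 1)*(g^2 + 6*g + 8) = (g - 1)*(g + 4)*(g + 2)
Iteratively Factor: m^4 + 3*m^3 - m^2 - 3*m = (m - 1)*(m^3 + 4*m^2 + 3*m) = (m - 1)*(m + 3)*(m^2 + m) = m*(m - 1)*(m + 3)*(m + 1)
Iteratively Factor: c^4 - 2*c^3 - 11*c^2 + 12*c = (c - 1)*(c^3 - c^2 - 12*c) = (c - 4)*(c - 1)*(c^2 + 3*c) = (c - 4)*(c - 1)*(c + 3)*(c)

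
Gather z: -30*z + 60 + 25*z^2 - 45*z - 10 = 25*z^2 - 75*z + 50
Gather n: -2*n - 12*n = -14*n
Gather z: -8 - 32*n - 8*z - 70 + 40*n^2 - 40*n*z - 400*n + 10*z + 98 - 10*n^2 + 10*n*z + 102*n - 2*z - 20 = 30*n^2 - 30*n*z - 330*n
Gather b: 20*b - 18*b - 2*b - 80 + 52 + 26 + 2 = 0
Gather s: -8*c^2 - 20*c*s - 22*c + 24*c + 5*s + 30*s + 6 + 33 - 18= -8*c^2 + 2*c + s*(35 - 20*c) + 21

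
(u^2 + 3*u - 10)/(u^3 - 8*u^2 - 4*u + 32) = (u + 5)/(u^2 - 6*u - 16)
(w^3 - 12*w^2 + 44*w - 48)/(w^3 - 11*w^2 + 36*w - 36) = (w - 4)/(w - 3)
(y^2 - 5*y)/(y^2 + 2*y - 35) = y/(y + 7)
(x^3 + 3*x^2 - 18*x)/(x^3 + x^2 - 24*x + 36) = x/(x - 2)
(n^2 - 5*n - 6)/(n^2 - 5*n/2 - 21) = 2*(n + 1)/(2*n + 7)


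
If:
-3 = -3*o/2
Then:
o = 2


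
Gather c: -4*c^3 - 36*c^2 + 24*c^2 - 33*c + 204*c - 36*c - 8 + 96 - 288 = -4*c^3 - 12*c^2 + 135*c - 200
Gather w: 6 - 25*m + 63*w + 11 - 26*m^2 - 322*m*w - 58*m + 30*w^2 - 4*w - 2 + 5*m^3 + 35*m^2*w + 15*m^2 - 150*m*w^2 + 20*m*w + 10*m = 5*m^3 - 11*m^2 - 73*m + w^2*(30 - 150*m) + w*(35*m^2 - 302*m + 59) + 15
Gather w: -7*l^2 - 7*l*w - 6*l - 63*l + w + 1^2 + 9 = -7*l^2 - 69*l + w*(1 - 7*l) + 10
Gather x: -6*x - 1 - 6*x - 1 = -12*x - 2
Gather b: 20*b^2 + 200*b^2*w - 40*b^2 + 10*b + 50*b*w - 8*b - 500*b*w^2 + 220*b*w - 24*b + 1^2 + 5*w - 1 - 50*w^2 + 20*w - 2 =b^2*(200*w - 20) + b*(-500*w^2 + 270*w - 22) - 50*w^2 + 25*w - 2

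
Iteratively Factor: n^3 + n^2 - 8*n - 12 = (n - 3)*(n^2 + 4*n + 4) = (n - 3)*(n + 2)*(n + 2)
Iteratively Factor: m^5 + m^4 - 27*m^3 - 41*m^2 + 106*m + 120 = (m + 1)*(m^4 - 27*m^2 - 14*m + 120) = (m - 5)*(m + 1)*(m^3 + 5*m^2 - 2*m - 24) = (m - 5)*(m + 1)*(m + 4)*(m^2 + m - 6) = (m - 5)*(m + 1)*(m + 3)*(m + 4)*(m - 2)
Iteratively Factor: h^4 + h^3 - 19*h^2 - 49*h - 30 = (h + 3)*(h^3 - 2*h^2 - 13*h - 10) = (h + 1)*(h + 3)*(h^2 - 3*h - 10) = (h + 1)*(h + 2)*(h + 3)*(h - 5)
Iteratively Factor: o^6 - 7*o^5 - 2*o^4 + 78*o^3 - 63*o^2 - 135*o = (o + 3)*(o^5 - 10*o^4 + 28*o^3 - 6*o^2 - 45*o) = (o + 1)*(o + 3)*(o^4 - 11*o^3 + 39*o^2 - 45*o) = o*(o + 1)*(o + 3)*(o^3 - 11*o^2 + 39*o - 45) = o*(o - 5)*(o + 1)*(o + 3)*(o^2 - 6*o + 9) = o*(o - 5)*(o - 3)*(o + 1)*(o + 3)*(o - 3)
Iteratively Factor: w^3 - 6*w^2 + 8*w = (w - 4)*(w^2 - 2*w) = w*(w - 4)*(w - 2)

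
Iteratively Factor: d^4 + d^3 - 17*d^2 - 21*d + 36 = (d - 1)*(d^3 + 2*d^2 - 15*d - 36) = (d - 4)*(d - 1)*(d^2 + 6*d + 9) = (d - 4)*(d - 1)*(d + 3)*(d + 3)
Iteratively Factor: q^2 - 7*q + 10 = (q - 2)*(q - 5)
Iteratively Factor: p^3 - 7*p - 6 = (p - 3)*(p^2 + 3*p + 2) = (p - 3)*(p + 1)*(p + 2)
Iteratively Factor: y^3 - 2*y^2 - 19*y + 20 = (y - 5)*(y^2 + 3*y - 4) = (y - 5)*(y + 4)*(y - 1)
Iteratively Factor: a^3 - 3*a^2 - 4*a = (a - 4)*(a^2 + a) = (a - 4)*(a + 1)*(a)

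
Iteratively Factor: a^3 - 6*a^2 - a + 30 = (a + 2)*(a^2 - 8*a + 15) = (a - 5)*(a + 2)*(a - 3)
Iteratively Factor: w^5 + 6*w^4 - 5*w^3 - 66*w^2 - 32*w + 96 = (w - 1)*(w^4 + 7*w^3 + 2*w^2 - 64*w - 96) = (w - 1)*(w + 2)*(w^3 + 5*w^2 - 8*w - 48) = (w - 1)*(w + 2)*(w + 4)*(w^2 + w - 12) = (w - 3)*(w - 1)*(w + 2)*(w + 4)*(w + 4)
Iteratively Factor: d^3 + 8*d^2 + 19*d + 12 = (d + 4)*(d^2 + 4*d + 3) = (d + 3)*(d + 4)*(d + 1)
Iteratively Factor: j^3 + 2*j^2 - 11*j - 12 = (j + 1)*(j^2 + j - 12) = (j + 1)*(j + 4)*(j - 3)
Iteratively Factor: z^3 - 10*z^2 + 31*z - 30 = (z - 5)*(z^2 - 5*z + 6) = (z - 5)*(z - 3)*(z - 2)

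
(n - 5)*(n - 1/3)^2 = n^3 - 17*n^2/3 + 31*n/9 - 5/9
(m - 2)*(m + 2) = m^2 - 4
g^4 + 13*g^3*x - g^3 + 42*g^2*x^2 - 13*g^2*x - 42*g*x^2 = g*(g - 1)*(g + 6*x)*(g + 7*x)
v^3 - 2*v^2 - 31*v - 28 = (v - 7)*(v + 1)*(v + 4)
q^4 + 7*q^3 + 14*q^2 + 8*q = q*(q + 1)*(q + 2)*(q + 4)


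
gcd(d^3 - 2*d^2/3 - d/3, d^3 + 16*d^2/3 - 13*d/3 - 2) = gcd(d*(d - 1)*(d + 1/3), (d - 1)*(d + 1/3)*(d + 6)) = d^2 - 2*d/3 - 1/3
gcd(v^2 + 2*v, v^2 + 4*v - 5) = 1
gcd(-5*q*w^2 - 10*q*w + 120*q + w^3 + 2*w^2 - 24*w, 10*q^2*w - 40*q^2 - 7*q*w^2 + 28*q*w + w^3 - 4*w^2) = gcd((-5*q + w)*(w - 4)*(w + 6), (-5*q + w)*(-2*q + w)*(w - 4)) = 5*q*w - 20*q - w^2 + 4*w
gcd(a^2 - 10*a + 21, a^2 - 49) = a - 7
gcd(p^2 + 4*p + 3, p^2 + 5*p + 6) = p + 3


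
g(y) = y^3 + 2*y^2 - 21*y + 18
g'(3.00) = 18.00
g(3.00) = 0.00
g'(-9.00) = 186.00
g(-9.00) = -360.00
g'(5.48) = 91.01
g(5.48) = 127.55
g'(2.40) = 5.88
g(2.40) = -7.06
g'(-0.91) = -22.16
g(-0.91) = 38.01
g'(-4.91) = 31.68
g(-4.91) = 50.96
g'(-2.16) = -15.64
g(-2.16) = 62.61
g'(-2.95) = -6.69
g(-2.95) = 71.68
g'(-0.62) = -22.33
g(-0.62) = 31.55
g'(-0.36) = -22.05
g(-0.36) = 25.77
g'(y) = 3*y^2 + 4*y - 21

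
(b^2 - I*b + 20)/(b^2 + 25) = (b + 4*I)/(b + 5*I)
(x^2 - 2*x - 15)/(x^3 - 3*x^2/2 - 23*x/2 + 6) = 2*(x - 5)/(2*x^2 - 9*x + 4)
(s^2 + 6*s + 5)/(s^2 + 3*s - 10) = (s + 1)/(s - 2)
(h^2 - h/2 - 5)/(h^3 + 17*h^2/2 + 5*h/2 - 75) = (h + 2)/(h^2 + 11*h + 30)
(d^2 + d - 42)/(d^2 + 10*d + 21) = (d - 6)/(d + 3)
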